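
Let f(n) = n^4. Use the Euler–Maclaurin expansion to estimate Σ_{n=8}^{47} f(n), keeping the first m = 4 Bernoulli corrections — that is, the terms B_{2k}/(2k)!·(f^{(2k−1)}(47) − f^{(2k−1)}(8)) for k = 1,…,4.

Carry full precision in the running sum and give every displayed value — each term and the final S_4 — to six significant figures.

The integral term ∫_8^47 x^4 dx = 4.58624e+07.
Endpoint term: (f(8) + f(47))/2 = (4096.00 + 4.87968e+06)/2 = 2.44189e+06.
So far: 4.83043e+07.
Order-1 term: 1/12 · (415292 − 2048.00) = 34437.0.
Running total after k=1: 4.83388e+07.
Order-2 term: −1/720 · (1128.00 − 192.000) = -1.30000.
Running total after k=2: 4.83388e+07.
Order-3 term: 1/30240 · (0.00000 − 0.00000) = 0.00000.
Running total after k=3: 4.83388e+07.
Order-4 term: −1/1209600 · (0.00000 − 0.00000) = 0.00000.

S_4 ≈ 4.83388e+07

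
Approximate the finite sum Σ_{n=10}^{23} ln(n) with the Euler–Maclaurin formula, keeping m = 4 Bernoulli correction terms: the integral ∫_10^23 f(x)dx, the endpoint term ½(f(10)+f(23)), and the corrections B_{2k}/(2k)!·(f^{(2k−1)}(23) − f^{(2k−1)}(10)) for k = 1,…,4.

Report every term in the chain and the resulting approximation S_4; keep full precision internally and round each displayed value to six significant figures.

∫_10^23 ln(x) dx evaluates to 36.0905.
Boundary: ½(f(10) + f(23)) = ½(2.30259 + 3.13549) = 2.71904.
Running total after boundary: 38.8096.
k=1: B_{2}/(2)! × [f^{(1)}(23) − f^{(1)}(10)] = 1/12 × (0.0434783 − 0.100000) = -0.00471014.
Running total after k=1: 38.8048.
k=2: B_{4}/(4)! × [f^{(3)}(23) − f^{(3)}(10)] = −1/720 × (0.000164379 − 0.00200000) = 2.54947e-06.
Running total after k=2: 38.8048.
k=3: B_{6}/(6)! × [f^{(5)}(23) − f^{(5)}(10)] = 1/30240 × (3.72883e-06 − 0.000240000) = -7.81320e-09.
Running total after k=3: 38.8048.
k=4: B_{8}/(8)! × [f^{(7)}(23) − f^{(7)}(10)] = −1/1209600 × (2.11465e-07 − 7.20000e-05) = 5.93490e-11.

S_4 ≈ 38.8048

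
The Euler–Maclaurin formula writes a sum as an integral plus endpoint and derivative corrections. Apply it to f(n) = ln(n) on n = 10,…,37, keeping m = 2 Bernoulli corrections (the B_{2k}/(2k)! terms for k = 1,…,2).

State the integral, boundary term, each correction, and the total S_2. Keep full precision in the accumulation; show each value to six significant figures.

S_2 ≈ 86.5288

Integral: ∫_10^37 ln(x) dx = 83.5781.
Boundary: ½(f(10) + f(37)) = ½(2.30259 + 3.61092) = 2.95675.
Integral + boundary = 86.5349.
Correction k=1: B_{2}/2! · (f^{(1)}(37) − f^{(1)}(10)) = 1/12 · (0.0270270 − 0.100000) = -0.00608108.
Running total after k=1: 86.5288.
Correction k=2: B_{4}/4! · (f^{(3)}(37) − f^{(3)}(10)) = −1/720 · (3.94843e-05 − 0.00200000) = 2.72294e-06.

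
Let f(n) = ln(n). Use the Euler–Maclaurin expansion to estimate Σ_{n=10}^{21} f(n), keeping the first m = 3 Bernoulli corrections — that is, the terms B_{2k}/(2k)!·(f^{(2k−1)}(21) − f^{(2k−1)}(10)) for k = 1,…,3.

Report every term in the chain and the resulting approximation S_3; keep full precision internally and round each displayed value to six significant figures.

S_3 ≈ 32.5783

Integral: ∫_10^21 ln(x) dx = 29.9091.
½[f(10) + f(21)] = ½[2.30259 + 3.04452] = 2.67355.
So far: 32.5827.
Correction k=1: B_{2}/2! · (f^{(1)}(21) − f^{(1)}(10)) = 1/12 · (0.0476190 − 0.100000) = -0.00436508.
Partial sum through k=1: 32.5783.
Correction k=2: B_{4}/4! · (f^{(3)}(21) − f^{(3)}(10)) = −1/720 · (0.000215959 − 0.00200000) = 2.47783e-06.
Partial sum through k=2: 32.5783.
Correction k=3: B_{6}/6! · (f^{(5)}(21) − f^{(5)}(10)) = 1/30240 · (5.87645e-06 − 0.000240000) = -7.74218e-09.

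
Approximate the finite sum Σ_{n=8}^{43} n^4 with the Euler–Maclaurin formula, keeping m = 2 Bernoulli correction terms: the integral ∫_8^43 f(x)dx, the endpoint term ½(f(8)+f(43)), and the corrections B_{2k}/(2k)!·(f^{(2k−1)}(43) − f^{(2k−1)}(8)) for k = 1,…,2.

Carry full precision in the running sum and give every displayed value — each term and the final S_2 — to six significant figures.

S_2 ≈ 3.11329e+07

∫_8^43 x^4 dx evaluates to 2.93951e+07.
½[f(8) + f(43)] = ½[4096.00 + 3.41880e+06] = 1.71145e+06.
Integral + boundary = 3.11066e+07.
Order-1 term: 1/12 · (318028 − 2048.00) = 26331.7.
Running total after k=1: 3.11329e+07.
Order-2 term: −1/720 · (1032.00 − 192.000) = -1.16667.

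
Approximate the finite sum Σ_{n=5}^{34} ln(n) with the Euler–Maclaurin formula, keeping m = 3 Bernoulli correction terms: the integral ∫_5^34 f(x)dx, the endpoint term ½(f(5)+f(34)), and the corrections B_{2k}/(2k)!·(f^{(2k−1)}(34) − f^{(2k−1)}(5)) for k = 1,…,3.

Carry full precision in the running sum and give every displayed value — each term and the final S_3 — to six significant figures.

∫_5^34 ln(x) dx evaluates to 82.8491.
Boundary: ½(f(5) + f(34)) = ½(1.60944 + 3.52636) = 2.56790.
Running total after boundary: 85.4170.
Order-1 term: 1/12 · (0.0294118 − 0.200000) = -0.0142157.
Partial sum through k=1: 85.4028.
Order-2 term: −1/720 · (5.08854e-05 − 0.0160000) = 2.21515e-05.
Partial sum through k=2: 85.4028.
Order-3 term: 1/30240 · (5.28222e-07 − 0.00768000) = -2.53951e-07.

S_3 ≈ 85.4028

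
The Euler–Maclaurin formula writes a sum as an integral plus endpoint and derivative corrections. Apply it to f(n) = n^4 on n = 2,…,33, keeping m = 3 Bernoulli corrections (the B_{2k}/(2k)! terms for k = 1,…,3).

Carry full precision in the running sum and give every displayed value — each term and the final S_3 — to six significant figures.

∫_2^33 x^4 dx evaluates to 7.82707e+06.
½[f(2) + f(33)] = ½[16.0000 + 1.18592e+06] = 592968.
Integral + boundary = 8.42004e+06.
Correction k=1: B_{2}/2! · (f^{(1)}(33) − f^{(1)}(2)) = 1/12 · (143748 − 32.0000) = 11976.3.
Partial sum through k=1: 8.43202e+06.
Correction k=2: B_{4}/4! · (f^{(3)}(33) − f^{(3)}(2)) = −1/720 · (792.000 − 48.0000) = -1.03333.
Partial sum through k=2: 8.43202e+06.
Correction k=3: B_{6}/6! · (f^{(5)}(33) − f^{(5)}(2)) = 1/30240 · (0.00000 − 0.00000) = 0.00000.

S_3 ≈ 8.43202e+06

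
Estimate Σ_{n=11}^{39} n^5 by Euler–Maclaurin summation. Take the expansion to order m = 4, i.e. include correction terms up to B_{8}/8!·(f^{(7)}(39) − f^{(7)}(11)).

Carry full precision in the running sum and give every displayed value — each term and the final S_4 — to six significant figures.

Integral: ∫_11^39 x^5 dx = 5.86162e+08.
Endpoint term: (f(11) + f(39))/2 = (161051 + 9.02242e+07)/2 = 4.51926e+07.
So far: 6.31355e+08.
Correction k=1: B_{2}/2! · (f^{(1)}(39) − f^{(1)}(11)) = 1/12 · (1.15672e+07 − 73205.0) = 957833.
Running total after k=1: 6.32312e+08.
Correction k=2: B_{4}/4! · (f^{(3)}(39) − f^{(3)}(11)) = −1/720 · (91260.0 − 7260.00) = -116.667.
Running total after k=2: 6.32312e+08.
Correction k=3: B_{6}/6! · (f^{(5)}(39) − f^{(5)}(11)) = 1/30240 · (120.000 − 120.000) = 0.00000.
Running total after k=3: 6.32312e+08.
Correction k=4: B_{8}/8! · (f^{(7)}(39) − f^{(7)}(11)) = −1/1209600 · (0.00000 − 0.00000) = 0.00000.

S_4 ≈ 6.32312e+08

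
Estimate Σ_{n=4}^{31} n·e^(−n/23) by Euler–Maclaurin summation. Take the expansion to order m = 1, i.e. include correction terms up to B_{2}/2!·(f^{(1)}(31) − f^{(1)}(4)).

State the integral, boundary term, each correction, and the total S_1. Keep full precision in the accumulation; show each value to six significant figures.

S_1 ≈ 204.835

Integral: ∫_4^31 x·e^(−x/23) dx = 199.193.
Boundary: ½(f(4) + f(31)) = ½(3.36148 + 8.05394) = 5.70771.
Integral + boundary = 204.900.
Order-1 term: 1/12 · (-0.0903668 − 0.694219) = -0.0653821.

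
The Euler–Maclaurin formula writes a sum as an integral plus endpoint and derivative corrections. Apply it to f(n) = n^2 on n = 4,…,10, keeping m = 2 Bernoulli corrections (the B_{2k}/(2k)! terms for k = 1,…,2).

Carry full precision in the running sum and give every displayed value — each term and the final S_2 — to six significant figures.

Integral: ∫_4^10 x^2 dx = 312.000.
Boundary: ½(f(4) + f(10)) = ½(16.0000 + 100.000) = 58.0000.
Running total after boundary: 370.000.
Order-1 term: 1/12 · (20.0000 − 8.00000) = 1.00000.
Partial sum through k=1: 371.000.
Order-2 term: −1/720 · (0.00000 − 0.00000) = 0.00000.

S_2 ≈ 371.000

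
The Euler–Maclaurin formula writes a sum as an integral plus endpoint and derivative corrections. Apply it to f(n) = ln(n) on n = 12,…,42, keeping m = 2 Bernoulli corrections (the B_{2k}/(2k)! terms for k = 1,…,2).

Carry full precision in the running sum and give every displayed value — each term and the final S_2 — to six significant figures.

S_2 ≈ 100.270

Integral: ∫_12^42 ln(x) dx = 97.1632.
Endpoint term: (f(12) + f(42))/2 = (2.48491 + 3.73767)/2 = 3.11129.
So far: 100.275.
k=1: B_{2}/(2)! × [f^{(1)}(42) − f^{(1)}(12)] = 1/12 × (0.0238095 − 0.0833333) = -0.00496032.
Running total after k=1: 100.270.
k=2: B_{4}/(4)! × [f^{(3)}(42) − f^{(3)}(12)] = −1/720 × (2.69949e-05 − 0.00115741) = 1.57002e-06.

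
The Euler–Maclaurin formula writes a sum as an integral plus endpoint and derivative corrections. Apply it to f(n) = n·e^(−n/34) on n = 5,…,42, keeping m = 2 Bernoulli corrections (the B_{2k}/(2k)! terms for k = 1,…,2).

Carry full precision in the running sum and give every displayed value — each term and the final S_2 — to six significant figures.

S_2 ≈ 401.561

Integral: ∫_5^42 x·e^(−x/34) dx = 393.364.
Boundary: ½(f(5) + f(42)) = ½(4.31622 + 12.2115) = 8.26384.
Running total after boundary: 401.628.
Order-1 term: 1/12 · (-0.0684116 − 0.736296) = -0.0670589.
Running total after k=1: 401.561.
Order-2 term: −1/720 · (0.000443847 − 0.00213043) = 2.34248e-06.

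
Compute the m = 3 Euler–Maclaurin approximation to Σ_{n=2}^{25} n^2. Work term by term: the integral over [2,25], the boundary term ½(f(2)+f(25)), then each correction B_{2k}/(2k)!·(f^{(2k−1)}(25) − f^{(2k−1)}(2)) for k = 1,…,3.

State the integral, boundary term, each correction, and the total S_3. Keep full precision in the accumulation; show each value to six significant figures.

The integral term ∫_2^25 x^2 dx = 5205.67.
Endpoint term: (f(2) + f(25))/2 = (4.00000 + 625.000)/2 = 314.500.
Running total after boundary: 5520.17.
Order-1 term: 1/12 · (50.0000 − 4.00000) = 3.83333.
After k=1: 5524.00.
Order-2 term: −1/720 · (0.00000 − 0.00000) = 0.00000.
After k=2: 5524.00.
Order-3 term: 1/30240 · (0.00000 − 0.00000) = 0.00000.

S_3 ≈ 5524.00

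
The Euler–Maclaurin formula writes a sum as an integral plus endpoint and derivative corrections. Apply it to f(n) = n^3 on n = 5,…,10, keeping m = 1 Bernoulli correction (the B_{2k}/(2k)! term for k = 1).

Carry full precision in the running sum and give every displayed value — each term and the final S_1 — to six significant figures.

Integral: ∫_5^10 x^3 dx = 2343.75.
½[f(5) + f(10)] = ½[125.000 + 1000.00] = 562.500.
Running total after boundary: 2906.25.
Order-1 term: 1/12 · (300.000 − 75.0000) = 18.7500.

S_1 ≈ 2925.00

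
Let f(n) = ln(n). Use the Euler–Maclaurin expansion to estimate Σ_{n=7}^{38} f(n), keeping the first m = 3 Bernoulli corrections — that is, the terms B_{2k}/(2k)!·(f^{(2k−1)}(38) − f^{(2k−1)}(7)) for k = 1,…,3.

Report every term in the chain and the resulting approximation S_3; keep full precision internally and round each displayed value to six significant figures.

S_3 ≈ 96.3889

∫_7^38 ln(x) dx evaluates to 93.6069.
Endpoint term: (f(7) + f(38))/2 = (1.94591 + 3.63759)/2 = 2.79175.
So far: 96.3987.
Correction k=1: B_{2}/2! · (f^{(1)}(38) − f^{(1)}(7)) = 1/12 · (0.0263158 − 0.142857) = -0.00971178.
After k=1: 96.3889.
Correction k=2: B_{4}/4! · (f^{(3)}(38) − f^{(3)}(7)) = −1/720 · (3.64485e-05 − 0.00583090) = 8.04785e-06.
After k=2: 96.3889.
Correction k=3: B_{6}/6! · (f^{(5)}(38) − f^{(5)}(7)) = 1/30240 · (3.02896e-07 − 0.00142798) = -4.72114e-08.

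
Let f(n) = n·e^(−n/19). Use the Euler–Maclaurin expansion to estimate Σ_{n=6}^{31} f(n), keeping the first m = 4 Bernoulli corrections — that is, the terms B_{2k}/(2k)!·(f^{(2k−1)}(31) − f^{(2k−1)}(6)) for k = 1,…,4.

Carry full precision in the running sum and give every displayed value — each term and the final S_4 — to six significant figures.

S_4 ≈ 165.705

The integral term ∫_6^31 x·e^(−x/19) dx = 160.537.
Endpoint term: (f(6) + f(31))/2 = (4.37528 + 6.06423)/2 = 5.21976.
So far: 165.756.
k=1: B_{2}/(2)! × [f^{(1)}(31) − f^{(1)}(6)] = 1/12 × (-0.123550 − 0.498935) = -0.0518737.
Partial sum through k=1: 165.705.
k=2: B_{4}/(4)! × [f^{(3)}(31) − f^{(3)}(6)] = −1/720 × (0.000741527 − 0.00542205) = 6.50073e-06.
Partial sum through k=2: 165.705.
k=3: B_{6}/(6)! × [f^{(5)}(31) − f^{(5)}(6)] = 1/30240 × (5.05622e-06 − 2.62106e-05) = -6.99548e-10.
Partial sum through k=3: 165.705.
k=4: B_{8}/(8)! × [f^{(7)}(31) − f^{(7)}(6)] = −1/1209600 × (2.23223e-08 − 1.03606e-07) = 6.71984e-14.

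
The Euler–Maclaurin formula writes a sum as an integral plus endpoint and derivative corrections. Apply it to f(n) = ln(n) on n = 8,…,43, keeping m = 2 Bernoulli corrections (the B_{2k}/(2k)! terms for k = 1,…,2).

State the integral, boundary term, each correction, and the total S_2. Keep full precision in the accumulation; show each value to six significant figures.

S_2 ≈ 113.008

Integral: ∫_8^43 ln(x) dx = 110.096.
Endpoint term: (f(8) + f(43))/2 = (2.07944 + 3.76120)/2 = 2.92032.
Running total after boundary: 113.016.
k=1: B_{2}/(2)! × [f^{(1)}(43) − f^{(1)}(8)] = 1/12 × (0.0232558 − 0.125000) = -0.00847868.
Running total after k=1: 113.008.
k=2: B_{4}/(4)! × [f^{(3)}(43) − f^{(3)}(8)] = −1/720 × (2.51550e-05 − 0.00390625) = 5.39041e-06.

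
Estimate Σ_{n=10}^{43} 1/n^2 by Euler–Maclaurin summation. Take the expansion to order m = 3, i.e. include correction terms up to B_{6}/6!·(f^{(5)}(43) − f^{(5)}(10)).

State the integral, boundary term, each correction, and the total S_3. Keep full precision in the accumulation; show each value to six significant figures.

Integral: ∫_10^43 1/x^2 dx = 0.0767442.
Boundary: ½(f(10) + f(43)) = ½(0.0100000 + 0.000540833) = 0.00527042.
Integral + boundary = 0.0820146.
k=1: B_{2}/(2)! × [f^{(1)}(43) − f^{(1)}(10)] = 1/12 × (-2.51550e-05 − (-0.00200000)) = 0.000164570.
Running total after k=1: 0.0821792.
k=2: B_{4}/(4)! × [f^{(3)}(43) − f^{(3)}(10)] = −1/720 × (-1.63256e-07 − (-0.000240000)) = -3.33107e-07.
Running total after k=2: 0.0821788.
k=3: B_{6}/(6)! × [f^{(5)}(43) − f^{(5)}(10)] = 1/30240 × (-2.64883e-09 − (-7.20000e-05)) = 2.38086e-09.

S_3 ≈ 0.0821788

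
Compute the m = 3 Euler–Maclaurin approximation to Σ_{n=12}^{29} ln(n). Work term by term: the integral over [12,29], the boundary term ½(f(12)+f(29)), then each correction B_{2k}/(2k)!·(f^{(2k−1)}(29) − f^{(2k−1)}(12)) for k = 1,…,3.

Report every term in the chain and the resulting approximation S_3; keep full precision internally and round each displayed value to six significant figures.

S_3 ≈ 53.7547

∫_12^29 ln(x) dx evaluates to 50.8327.
Boundary: ½(f(12) + f(29)) = ½(2.48491 + 3.36730) = 2.92610.
Running total after boundary: 53.7588.
k=1: B_{2}/(2)! × [f^{(1)}(29) − f^{(1)}(12)] = 1/12 × (0.0344828 − 0.0833333) = -0.00407088.
Running total after k=1: 53.7547.
k=2: B_{4}/(4)! × [f^{(3)}(29) − f^{(3)}(12)] = −1/720 × (8.20042e-05 − 0.00115741) = 1.49362e-06.
Running total after k=2: 53.7547.
k=3: B_{6}/(6)! × [f^{(5)}(29) − f^{(5)}(12)] = 1/30240 × (1.17010e-06 − 9.64506e-05) = -3.15081e-09.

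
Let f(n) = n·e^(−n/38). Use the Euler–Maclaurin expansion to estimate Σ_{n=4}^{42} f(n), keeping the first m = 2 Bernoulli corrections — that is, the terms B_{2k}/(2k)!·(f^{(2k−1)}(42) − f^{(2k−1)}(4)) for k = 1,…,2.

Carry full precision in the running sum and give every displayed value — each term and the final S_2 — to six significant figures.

∫_4^42 x·e^(−x/38) dx evaluates to 429.924.
Boundary: ½(f(4) + f(42)) = ½(3.60035 + 13.9072) = 8.75377.
Integral + boundary = 438.677.
Order-1 term: 1/12 · (-0.0348551 − 0.805342) = -0.0700164.
Running total after k=1: 438.607.
Order-2 term: −1/720 · (0.000434482 − 0.00180437) = 1.90263e-06.

S_2 ≈ 438.607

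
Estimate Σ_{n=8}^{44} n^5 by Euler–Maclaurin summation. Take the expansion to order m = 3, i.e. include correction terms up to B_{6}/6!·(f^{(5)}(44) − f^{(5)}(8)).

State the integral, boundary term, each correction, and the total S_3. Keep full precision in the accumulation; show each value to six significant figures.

The integral term ∫_8^44 x^5 dx = 1.20934e+09.
½[f(8) + f(44)] = ½[32768.0 + 1.64916e+08] = 8.24745e+07.
Integral + boundary = 1.29182e+09.
Order-1 term: 1/12 · (1.87405e+07 − 20480.0) = 1.56000e+06.
After k=1: 1.29338e+09.
Order-2 term: −1/720 · (116160 − 3840.00) = -156.000.
After k=2: 1.29338e+09.
Order-3 term: 1/30240 · (120.000 − 120.000) = 0.00000.

S_3 ≈ 1.29338e+09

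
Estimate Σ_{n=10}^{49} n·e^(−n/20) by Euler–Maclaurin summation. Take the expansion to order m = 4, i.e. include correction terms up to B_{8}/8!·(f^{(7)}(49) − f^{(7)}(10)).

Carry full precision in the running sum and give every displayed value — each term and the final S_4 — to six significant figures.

Integral: ∫_10^49 x·e^(−x/20) dx = 244.833.
½[f(10) + f(49)] = ½[6.06531 + 4.22839] = 5.14685.
Running total after boundary: 249.980.
Correction k=1: B_{2}/2! · (f^{(1)}(49) − f^{(1)}(10)) = 1/12 · (-0.125126 − 0.303265) = -0.0356993.
Running total after k=1: 249.944.
Correction k=2: B_{4}/4! · (f^{(3)}(49) − f^{(3)}(10)) = −1/720 · (0.000118654 − 0.00379082) = 5.10023e-06.
Running total after k=2: 249.944.
Correction k=3: B_{6}/6! · (f^{(5)}(49) − f^{(5)}(10)) = 1/30240 · (1.37530e-06 − 1.70587e-05) = -5.18630e-10.
Running total after k=3: 249.944.
Correction k=4: B_{8}/8! · (f^{(7)}(49) − f^{(7)}(10)) = −1/1209600 · (6.13493e-09 − 6.16008e-08) = 4.58547e-14.

S_4 ≈ 249.944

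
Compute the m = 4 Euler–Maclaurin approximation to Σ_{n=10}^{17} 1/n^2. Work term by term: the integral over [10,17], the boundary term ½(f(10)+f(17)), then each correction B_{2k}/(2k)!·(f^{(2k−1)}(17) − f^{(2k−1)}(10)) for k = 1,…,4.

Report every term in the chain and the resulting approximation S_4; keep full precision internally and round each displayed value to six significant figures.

Integral: ∫_10^17 1/x^2 dx = 0.0411765.
½[f(10) + f(17)] = ½[0.0100000 + 0.00346021] = 0.00673010.
So far: 0.0479066.
Correction k=1: B_{2}/2! · (f^{(1)}(17) − f^{(1)}(10)) = 1/12 · (-0.000407083 − (-0.00200000)) = 0.000132743.
After k=1: 0.0480393.
Correction k=2: B_{4}/4! · (f^{(3)}(17) − f^{(3)}(10)) = −1/720 · (-1.69031e-05 − (-0.000240000)) = -3.09857e-07.
After k=2: 0.0480390.
Correction k=3: B_{6}/6! · (f^{(5)}(17) − f^{(5)}(10)) = 1/30240 · (-1.75465e-06 − (-7.20000e-05)) = 2.32293e-09.
After k=3: 0.0480390.
Correction k=4: B_{8}/8! · (f^{(7)}(17) − f^{(7)}(10)) = −1/1209600 · (-3.40001e-07 − (-4.03200e-05)) = -3.30522e-11.

S_4 ≈ 0.0480390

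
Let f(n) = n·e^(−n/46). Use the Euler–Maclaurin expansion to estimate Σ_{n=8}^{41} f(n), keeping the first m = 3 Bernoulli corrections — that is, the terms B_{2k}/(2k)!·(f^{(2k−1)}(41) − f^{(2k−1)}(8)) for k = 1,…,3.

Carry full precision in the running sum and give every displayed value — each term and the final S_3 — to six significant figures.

The integral term ∫_8^41 x·e^(−x/46) dx = 446.177.
Endpoint term: (f(8) + f(41))/2 = (6.72296 + 16.8149)/2 = 11.7689.
Integral + boundary = 457.946.
k=1: B_{2}/(2)! × [f^{(1)}(41) − f^{(1)}(8)] = 1/12 × (0.0445783 − 0.694219) = -0.0541367.
After k=1: 457.892.
k=2: B_{4}/(4)! × [f^{(3)}(41) − f^{(3)}(8)] = −1/720 × (0.000408705 − 0.00112238) = 9.91217e-07.
After k=2: 457.892.
k=3: B_{6}/(6)! × [f^{(5)}(41) − f^{(5)}(8)] = 1/30240 × (3.76343e-07 − 9.05804e-07) = -1.75086e-11.

S_3 ≈ 457.892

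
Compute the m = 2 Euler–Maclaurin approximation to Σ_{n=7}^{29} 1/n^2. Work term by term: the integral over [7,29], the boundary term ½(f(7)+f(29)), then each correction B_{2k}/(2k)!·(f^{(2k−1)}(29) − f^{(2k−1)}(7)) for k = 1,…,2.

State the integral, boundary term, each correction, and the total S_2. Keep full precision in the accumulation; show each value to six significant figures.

∫_7^29 1/x^2 dx evaluates to 0.108374.
Boundary: ½(f(7) + f(29)) = ½(0.0204082 + 0.00118906) = 0.0107986.
So far: 0.119173.
Correction k=1: B_{2}/2! · (f^{(1)}(29) − f^{(1)}(7)) = 1/12 · (-8.20042e-05 − (-0.00583090)) = 0.000479075.
After k=1: 0.119652.
Correction k=2: B_{4}/4! · (f^{(3)}(29) − f^{(3)}(7)) = −1/720 · (-1.17010e-06 − (-0.00142798)) = -1.98168e-06.

S_2 ≈ 0.119650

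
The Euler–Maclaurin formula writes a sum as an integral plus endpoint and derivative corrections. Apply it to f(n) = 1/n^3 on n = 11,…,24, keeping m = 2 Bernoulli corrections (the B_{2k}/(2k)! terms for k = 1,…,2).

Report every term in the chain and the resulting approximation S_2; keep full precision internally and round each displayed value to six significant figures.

∫_11^24 1/x^3 dx evaluates to 0.00326418.
½[f(11) + f(24)] = ½[0.000751315 + 7.23380e-05] = 0.000411826.
So far: 0.00367600.
k=1: B_{2}/(2)! × [f^{(1)}(24) − f^{(1)}(11)] = 1/12 × (-9.04225e-06 − (-0.000204904)) = 1.63218e-05.
Running total after k=1: 0.00369232.
k=2: B_{4}/(4)! × [f^{(3)}(24) − f^{(3)}(11)] = −1/720 × (-3.13967e-07 − (-3.38684e-05)) = -4.66034e-08.

S_2 ≈ 0.00369228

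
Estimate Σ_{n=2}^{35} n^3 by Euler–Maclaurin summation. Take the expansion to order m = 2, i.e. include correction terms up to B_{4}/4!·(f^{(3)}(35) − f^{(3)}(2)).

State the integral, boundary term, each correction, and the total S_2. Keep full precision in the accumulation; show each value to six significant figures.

S_2 ≈ 396899

∫_2^35 x^3 dx evaluates to 375152.
Endpoint term: (f(2) + f(35))/2 = (8.00000 + 42875.0)/2 = 21441.5.
Integral + boundary = 396594.
Order-1 term: 1/12 · (3675.00 − 12.0000) = 305.250.
Partial sum through k=1: 396899.
Order-2 term: −1/720 · (6.00000 − 6.00000) = 0.00000.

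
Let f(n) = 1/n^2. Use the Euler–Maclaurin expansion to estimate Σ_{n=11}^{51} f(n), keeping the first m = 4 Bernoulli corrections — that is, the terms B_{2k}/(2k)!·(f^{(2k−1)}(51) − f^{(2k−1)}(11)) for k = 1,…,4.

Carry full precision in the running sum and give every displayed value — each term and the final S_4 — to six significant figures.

S_4 ≈ 0.0757495

∫_11^51 1/x^2 dx evaluates to 0.0713012.
Endpoint term: (f(11) + f(51))/2 = (0.00826446 + 0.000384468)/2 = 0.00432447.
Integral + boundary = 0.0756257.
k=1: B_{2}/(2)! × [f^{(1)}(51) − f^{(1)}(11)] = 1/12 × (-1.50772e-05 − (-0.00150263)) = 0.000123963.
Partial sum through k=1: 0.0757497.
k=2: B_{4}/(4)! × [f^{(3)}(51) − f^{(3)}(11)] = −1/720 × (-6.95601e-08 − (-0.000149021)) = -2.06877e-07.
Partial sum through k=2: 0.0757495.
k=3: B_{6}/(6)! × [f^{(5)}(51) − f^{(5)}(11)] = 1/30240 × (-8.02308e-10 − (-3.69474e-05)) = 1.22178e-09.
Partial sum through k=3: 0.0757495.
k=4: B_{8}/(8)! × [f^{(7)}(51) − f^{(7)}(11)] = −1/1209600 × (-1.72738e-11 − (-1.70996e-05)) = -1.41366e-11.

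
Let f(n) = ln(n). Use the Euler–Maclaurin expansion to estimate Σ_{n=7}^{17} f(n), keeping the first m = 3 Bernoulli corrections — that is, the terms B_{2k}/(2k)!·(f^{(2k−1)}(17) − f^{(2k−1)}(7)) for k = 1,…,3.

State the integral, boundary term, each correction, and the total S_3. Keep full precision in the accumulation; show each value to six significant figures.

Integral: ∫_7^17 ln(x) dx = 24.5433.
Endpoint term: (f(7) + f(17))/2 = (1.94591 + 2.83321)/2 = 2.38956.
So far: 26.9328.
Order-1 term: 1/12 · (0.0588235 − 0.142857) = -0.00700280.
After k=1: 26.9258.
Order-2 term: −1/720 · (0.000407083 − 0.00583090) = 7.53308e-06.
After k=2: 26.9258.
Order-3 term: 1/30240 · (1.69031e-05 − 0.00142798) = -4.66625e-08.

S_3 ≈ 26.9258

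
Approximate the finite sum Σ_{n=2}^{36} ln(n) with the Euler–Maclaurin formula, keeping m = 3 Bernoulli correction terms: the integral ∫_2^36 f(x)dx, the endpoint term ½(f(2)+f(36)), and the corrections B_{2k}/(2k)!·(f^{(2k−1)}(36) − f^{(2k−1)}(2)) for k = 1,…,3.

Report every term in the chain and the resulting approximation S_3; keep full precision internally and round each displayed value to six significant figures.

Integral: ∫_2^36 ln(x) dx = 93.6204.
Boundary: ½(f(2) + f(36)) = ½(0.693147 + 3.58352) = 2.13833.
Running total after boundary: 95.7587.
Correction k=1: B_{2}/2! · (f^{(1)}(36) − f^{(1)}(2)) = 1/12 · (0.0277778 − 0.500000) = -0.0393519.
After k=1: 95.7194.
Correction k=2: B_{4}/4! · (f^{(3)}(36) − f^{(3)}(2)) = −1/720 · (4.28669e-05 − 0.250000) = 0.000347163.
After k=2: 95.7197.
Correction k=3: B_{6}/6! · (f^{(5)}(36) − f^{(5)}(2)) = 1/30240 · (3.96916e-07 − 0.750000) = -2.48016e-05.

S_3 ≈ 95.7197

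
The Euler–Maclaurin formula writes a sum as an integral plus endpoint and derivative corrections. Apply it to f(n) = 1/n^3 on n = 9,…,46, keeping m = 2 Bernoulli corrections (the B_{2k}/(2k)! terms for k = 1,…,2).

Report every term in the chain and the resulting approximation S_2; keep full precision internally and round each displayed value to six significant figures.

S_2 ≈ 0.00666544

The integral term ∫_9^46 1/x^3 dx = 0.00593654.
½[f(9) + f(46)] = ½[0.00137174 + 1.02737e-05] = 0.000691008.
Integral + boundary = 0.00662755.
Order-1 term: 1/12 · (-6.70023e-07 − (-0.000457247)) = 3.80481e-05.
After k=1: 0.00666560.
Order-2 term: −1/720 · (-6.33292e-09 − (-0.000112901)) = -1.56798e-07.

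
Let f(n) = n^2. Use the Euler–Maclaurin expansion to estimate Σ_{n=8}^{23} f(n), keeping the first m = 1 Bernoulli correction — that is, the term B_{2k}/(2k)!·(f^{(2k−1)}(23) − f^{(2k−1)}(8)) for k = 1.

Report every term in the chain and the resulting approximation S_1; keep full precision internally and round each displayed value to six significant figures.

S_1 ≈ 4184.00

The integral term ∫_8^23 x^2 dx = 3885.00.
Endpoint term: (f(8) + f(23))/2 = (64.0000 + 529.000)/2 = 296.500.
Running total after boundary: 4181.50.
Correction k=1: B_{2}/2! · (f^{(1)}(23) − f^{(1)}(8)) = 1/12 · (46.0000 − 16.0000) = 2.50000.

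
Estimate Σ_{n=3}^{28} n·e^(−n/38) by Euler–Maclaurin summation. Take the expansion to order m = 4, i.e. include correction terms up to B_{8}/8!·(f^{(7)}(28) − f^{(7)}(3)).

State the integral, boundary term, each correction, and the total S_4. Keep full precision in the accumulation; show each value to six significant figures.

∫_3^28 x·e^(−x/38) dx evaluates to 239.344.
Boundary: ½(f(3) + f(28)) = ½(2.77227 + 13.4014) = 8.08685.
Integral + boundary = 247.430.
k=1: B_{2}/(2)! × [f^{(1)}(28) − f^{(1)}(3)] = 1/12 × (0.125953 − 0.851134) = -0.0604317.
Running total after k=1: 247.370.
k=2: B_{4}/(4)! × [f^{(3)}(28) − f^{(3)}(3)] = −1/720 × (0.000750138 − 0.00186933) = 1.55443e-06.
Running total after k=2: 247.370.
k=3: B_{6}/(6)! × [f^{(5)}(28) − f^{(5)}(3)] = 1/30240 × (9.78567e-07 − 2.18091e-06) = -3.97599e-11.
Running total after k=3: 247.370.
k=4: B_{8}/(8)! × [f^{(7)}(28) − f^{(7)}(3)] = −1/1209600 × (9.95601e-10 − 2.12415e-09) = 9.32989e-16.

S_4 ≈ 247.370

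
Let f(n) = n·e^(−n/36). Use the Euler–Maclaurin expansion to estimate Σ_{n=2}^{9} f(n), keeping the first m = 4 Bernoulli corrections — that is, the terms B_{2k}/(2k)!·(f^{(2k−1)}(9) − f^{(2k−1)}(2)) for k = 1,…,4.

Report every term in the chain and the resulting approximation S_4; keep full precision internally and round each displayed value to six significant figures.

S_4 ≈ 36.8401

Integral: ∫_2^9 x·e^(−x/36) dx = 32.4153.
Endpoint term: (f(2) + f(9))/2 = (1.89192 + 7.00921)/2 = 4.45056.
Running total after boundary: 36.8658.
Correction k=1: B_{2}/2! · (f^{(1)}(9) − f^{(1)}(2)) = 1/12 · (0.584101 − 0.893406) = -0.0257755.
After k=1: 36.8401.
Correction k=2: B_{4}/4! · (f^{(3)}(9) − f^{(3)}(2)) = −1/720 · (0.00165255 − 0.00214917) = 6.89754e-07.
After k=2: 36.8401.
Correction k=3: B_{6}/6! · (f^{(5)}(9) − f^{(5)}(2)) = 1/30240 · (2.20247e-06 − 2.78471e-06) = -1.92540e-11.
After k=3: 36.8401.
Correction k=4: B_{8}/8! · (f^{(7)}(9) − f^{(7)}(2)) = −1/1209600 · (2.41499e-09 − 3.01783e-09) = 4.98382e-16.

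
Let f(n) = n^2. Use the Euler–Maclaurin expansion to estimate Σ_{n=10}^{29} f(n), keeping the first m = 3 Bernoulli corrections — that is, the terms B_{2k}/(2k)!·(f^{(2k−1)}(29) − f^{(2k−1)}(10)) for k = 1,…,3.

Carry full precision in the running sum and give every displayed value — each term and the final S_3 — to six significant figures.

S_3 ≈ 8270.00

∫_10^29 x^2 dx evaluates to 7796.33.
Boundary: ½(f(10) + f(29)) = ½(100.000 + 841.000) = 470.500.
Running total after boundary: 8266.83.
Correction k=1: B_{2}/2! · (f^{(1)}(29) − f^{(1)}(10)) = 1/12 · (58.0000 − 20.0000) = 3.16667.
Running total after k=1: 8270.00.
Correction k=2: B_{4}/4! · (f^{(3)}(29) − f^{(3)}(10)) = −1/720 · (0.00000 − 0.00000) = 0.00000.
Running total after k=2: 8270.00.
Correction k=3: B_{6}/6! · (f^{(5)}(29) − f^{(5)}(10)) = 1/30240 · (0.00000 − 0.00000) = 0.00000.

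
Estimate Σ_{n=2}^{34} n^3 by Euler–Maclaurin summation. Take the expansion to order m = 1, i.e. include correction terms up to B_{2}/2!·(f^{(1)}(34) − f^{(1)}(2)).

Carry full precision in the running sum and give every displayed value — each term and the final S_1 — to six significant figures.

The integral term ∫_2^34 x^3 dx = 334080.
½[f(2) + f(34)] = ½[8.00000 + 39304.0] = 19656.0.
Running total after boundary: 353736.
Correction k=1: B_{2}/2! · (f^{(1)}(34) − f^{(1)}(2)) = 1/12 · (3468.00 − 12.0000) = 288.000.

S_1 ≈ 354024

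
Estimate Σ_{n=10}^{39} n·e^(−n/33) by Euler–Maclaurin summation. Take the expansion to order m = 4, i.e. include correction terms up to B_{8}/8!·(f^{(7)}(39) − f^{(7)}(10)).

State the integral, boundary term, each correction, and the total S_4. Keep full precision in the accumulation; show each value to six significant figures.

The integral term ∫_10^39 x·e^(−x/33) dx = 319.272.
½[f(10) + f(39)] = ½[7.38577 + 11.9621] = 9.67393.
Integral + boundary = 328.946.
Correction k=1: B_{2}/2! · (f^{(1)}(39) − f^{(1)}(10)) = 1/12 · (-0.0557674 − 0.514766) = -0.0475444.
After k=1: 328.899.
Correction k=2: B_{4}/4! · (f^{(3)}(39) − f^{(3)}(10)) = −1/720 · (0.000512097 − 0.00182913) = 1.82921e-06.
After k=2: 328.899.
Correction k=3: B_{6}/6! · (f^{(5)}(39) − f^{(5)}(10)) = 1/30240 · (9.87515e-07 − 2.92521e-06) = -6.40773e-11.
After k=3: 328.899.
Correction k=4: B_{8}/8! · (f^{(7)}(39) − f^{(7)}(10)) = −1/1209600 · (1.38180e-09 − 3.82993e-09) = 2.02391e-15.

S_4 ≈ 328.899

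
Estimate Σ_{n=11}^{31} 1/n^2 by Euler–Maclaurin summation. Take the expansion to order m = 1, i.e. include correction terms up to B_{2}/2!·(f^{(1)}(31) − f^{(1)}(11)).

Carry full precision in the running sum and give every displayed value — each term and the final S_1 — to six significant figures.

∫_11^31 1/x^2 dx evaluates to 0.0586510.
Endpoint term: (f(11) + f(31))/2 = (0.00826446 + 0.00104058)/2 = 0.00465252.
Running total after boundary: 0.0633035.
k=1: B_{2}/(2)! × [f^{(1)}(31) − f^{(1)}(11)] = 1/12 × (-6.71344e-05 − (-0.00150263)) = 0.000119625.

S_1 ≈ 0.0634232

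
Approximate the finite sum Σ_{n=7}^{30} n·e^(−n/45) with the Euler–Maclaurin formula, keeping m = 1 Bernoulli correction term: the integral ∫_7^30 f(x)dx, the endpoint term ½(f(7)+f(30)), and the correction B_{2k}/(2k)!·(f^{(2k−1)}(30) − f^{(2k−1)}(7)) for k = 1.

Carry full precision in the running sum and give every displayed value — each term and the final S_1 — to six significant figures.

Integral: ∫_7^30 x·e^(−x/45) dx = 270.116.
Boundary: ½(f(7) + f(30)) = ½(5.99158 + 15.4025) = 10.6970.
So far: 280.813.
Correction k=1: B_{2}/2! · (f^{(1)}(30) − f^{(1)}(7)) = 1/12 · (0.171139 − 0.722793) = -0.0459712.

S_1 ≈ 280.767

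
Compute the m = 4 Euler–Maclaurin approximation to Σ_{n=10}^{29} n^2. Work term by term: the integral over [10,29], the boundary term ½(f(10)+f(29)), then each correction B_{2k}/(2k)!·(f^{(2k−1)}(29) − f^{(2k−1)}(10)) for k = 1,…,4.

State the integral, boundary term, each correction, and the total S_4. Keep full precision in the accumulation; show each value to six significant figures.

∫_10^29 x^2 dx evaluates to 7796.33.
Endpoint term: (f(10) + f(29))/2 = (100.000 + 841.000)/2 = 470.500.
Integral + boundary = 8266.83.
Correction k=1: B_{2}/2! · (f^{(1)}(29) − f^{(1)}(10)) = 1/12 · (58.0000 − 20.0000) = 3.16667.
Running total after k=1: 8270.00.
Correction k=2: B_{4}/4! · (f^{(3)}(29) − f^{(3)}(10)) = −1/720 · (0.00000 − 0.00000) = 0.00000.
Running total after k=2: 8270.00.
Correction k=3: B_{6}/6! · (f^{(5)}(29) − f^{(5)}(10)) = 1/30240 · (0.00000 − 0.00000) = 0.00000.
Running total after k=3: 8270.00.
Correction k=4: B_{8}/8! · (f^{(7)}(29) − f^{(7)}(10)) = −1/1209600 · (0.00000 − 0.00000) = 0.00000.

S_4 ≈ 8270.00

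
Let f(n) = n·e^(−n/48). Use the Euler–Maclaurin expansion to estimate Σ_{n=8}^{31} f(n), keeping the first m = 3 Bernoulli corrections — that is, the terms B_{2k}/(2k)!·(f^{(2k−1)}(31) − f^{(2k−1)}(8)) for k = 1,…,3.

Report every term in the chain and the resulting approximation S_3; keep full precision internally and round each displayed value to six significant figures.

S_3 ≈ 298.948

∫_8^31 x·e^(−x/48) dx evaluates to 287.480.
Boundary: ½(f(8) + f(31)) = ½(6.77185 + 16.2510) = 11.5114.
Integral + boundary = 298.991.
k=1: B_{2}/(2)! × [f^{(1)}(31) − f^{(1)}(8)] = 1/12 × (0.185663 − 0.705401) = -0.0433115.
Partial sum through k=1: 298.948.
k=2: B_{4}/(4)! × [f^{(3)}(31) − f^{(3)}(8)] = −1/720 × (0.000535640 − 0.00104096) = 7.01829e-07.
Partial sum through k=2: 298.948.
k=3: B_{6}/(6)! × [f^{(5)}(31) − f^{(5)}(8)] = 1/30240 × (4.29990e-07 − 7.70725e-07) = -1.12677e-11.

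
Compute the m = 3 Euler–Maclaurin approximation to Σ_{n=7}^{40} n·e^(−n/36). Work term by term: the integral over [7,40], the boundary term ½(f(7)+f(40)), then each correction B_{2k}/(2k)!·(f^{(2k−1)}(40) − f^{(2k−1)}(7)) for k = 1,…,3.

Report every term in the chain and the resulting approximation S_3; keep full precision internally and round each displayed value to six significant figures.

The integral term ∫_7^40 x·e^(−x/36) dx = 373.784.
½[f(7) + f(40)] = ½[5.76304 + 13.1677] = 9.46538.
Integral + boundary = 383.249.
Correction k=1: B_{2}/2! · (f^{(1)}(40) − f^{(1)}(7)) = 1/12 · (-0.0365770 − 0.663207) = -0.0583154.
After k=1: 383.191.
Correction k=2: B_{4}/4! · (f^{(3)}(40) − f^{(3)}(7)) = −1/720 · (0.000479791 − 0.00178225) = 1.80897e-06.
After k=2: 383.191.
Correction k=3: B_{6}/6! · (f^{(5)}(40) − f^{(5)}(7)) = 1/30240 · (7.62195e-07 − 2.35552e-06) = -5.26894e-11.

S_3 ≈ 383.191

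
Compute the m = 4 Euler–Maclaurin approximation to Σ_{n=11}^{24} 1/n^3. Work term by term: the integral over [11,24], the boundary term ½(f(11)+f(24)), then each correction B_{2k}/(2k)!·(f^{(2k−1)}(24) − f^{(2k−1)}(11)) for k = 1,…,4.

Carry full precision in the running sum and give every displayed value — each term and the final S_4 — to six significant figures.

S_4 ≈ 0.00369228

∫_11^24 1/x^3 dx evaluates to 0.00326418.
Boundary: ½(f(11) + f(24)) = ½(0.000751315 + 7.23380e-05) = 0.000411826.
So far: 0.00367600.
Order-1 term: 1/12 · (-9.04225e-06 − (-0.000204904)) = 1.63218e-05.
Running total after k=1: 0.00369232.
Order-2 term: −1/720 · (-3.13967e-07 − (-3.38684e-05)) = -4.66034e-08.
Running total after k=2: 0.00369228.
Order-3 term: 1/30240 · (-2.28934e-08 − (-1.17560e-05)) = 3.87999e-10.
Running total after k=3: 0.00369228.
Order-4 term: −1/1209600 · (-2.86168e-09 − (-6.99530e-06)) = -5.78078e-12.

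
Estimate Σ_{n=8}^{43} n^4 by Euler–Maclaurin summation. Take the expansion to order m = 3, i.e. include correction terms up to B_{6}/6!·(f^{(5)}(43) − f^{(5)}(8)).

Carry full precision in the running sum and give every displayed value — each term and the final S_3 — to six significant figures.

The integral term ∫_8^43 x^4 dx = 2.93951e+07.
½[f(8) + f(43)] = ½[4096.00 + 3.41880e+06] = 1.71145e+06.
Integral + boundary = 3.11066e+07.
k=1: B_{2}/(2)! × [f^{(1)}(43) − f^{(1)}(8)] = 1/12 × (318028 − 2048.00) = 26331.7.
Running total after k=1: 3.11329e+07.
k=2: B_{4}/(4)! × [f^{(3)}(43) − f^{(3)}(8)] = −1/720 × (1032.00 − 192.000) = -1.16667.
Running total after k=2: 3.11329e+07.
k=3: B_{6}/(6)! × [f^{(5)}(43) − f^{(5)}(8)] = 1/30240 × (0.00000 − 0.00000) = 0.00000.

S_3 ≈ 3.11329e+07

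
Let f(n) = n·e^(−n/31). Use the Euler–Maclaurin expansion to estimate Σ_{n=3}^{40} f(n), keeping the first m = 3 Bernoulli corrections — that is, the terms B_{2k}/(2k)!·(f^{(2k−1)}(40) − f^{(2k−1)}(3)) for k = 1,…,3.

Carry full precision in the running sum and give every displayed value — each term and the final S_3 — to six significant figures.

S_3 ≈ 357.895

The integral term ∫_3^40 x·e^(−x/31) dx = 351.104.
Endpoint term: (f(3) + f(40))/2 = (2.72328 + 11.0073)/2 = 6.86528.
Integral + boundary = 357.970.
Correction k=1: B_{2}/2! · (f^{(1)}(40) − f^{(1)}(3)) = 1/12 · (-0.0798915 − 0.819913) = -0.0749837.
After k=1: 357.895.
Correction k=2: B_{4}/4! · (f^{(3)}(40) − f^{(3)}(3)) = −1/720 · (0.000489566 − 0.00274239) = 3.12892e-06.
After k=2: 357.895.
Correction k=3: B_{6}/6! · (f^{(5)}(40) − f^{(5)}(3)) = 1/30240 · (1.10537e-06 − 4.81955e-06) = -1.22823e-10.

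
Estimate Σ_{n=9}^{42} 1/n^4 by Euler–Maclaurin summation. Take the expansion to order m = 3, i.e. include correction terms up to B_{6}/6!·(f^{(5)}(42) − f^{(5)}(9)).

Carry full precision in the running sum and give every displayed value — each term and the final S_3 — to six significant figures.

S_3 ≈ 0.000534725

The integral term ∫_9^42 1/x^4 dx = 0.000452748.
Boundary: ½(f(9) + f(42)) = ½(0.000152416 + 3.21368e-07) = 7.63686e-05.
So far: 0.000529117.
k=1: B_{2}/(2)! × [f^{(1)}(42) − f^{(1)}(9)] = 1/12 × (-3.06065e-08 − (-6.77404e-05)) = 5.64248e-06.
Running total after k=1: 0.000534759.
k=2: B_{4}/(4)! × [f^{(3)}(42) − f^{(3)}(9)] = −1/720 × (-5.20519e-10 − (-2.50890e-05)) = -3.48451e-08.
Running total after k=2: 0.000534724.
k=3: B_{6}/(6)! × [f^{(5)}(42) − f^{(5)}(9)] = 1/30240 × (-1.65244e-11 − (-1.73455e-05)) = 5.73594e-10.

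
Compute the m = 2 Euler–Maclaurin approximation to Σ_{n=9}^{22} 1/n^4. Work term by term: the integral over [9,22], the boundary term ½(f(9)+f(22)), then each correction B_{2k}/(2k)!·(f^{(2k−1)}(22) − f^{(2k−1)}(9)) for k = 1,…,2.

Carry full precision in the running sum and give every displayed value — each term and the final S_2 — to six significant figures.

∫_9^22 1/x^4 dx evaluates to 0.000425943.
Boundary: ½(f(9) + f(22)) = ½(0.000152416 + 4.26883e-06) = 7.83423e-05.
So far: 0.000504285.
k=1: B_{2}/(2)! × [f^{(1)}(22) − f^{(1)}(9)] = 1/12 × (-7.76152e-07 − (-6.77404e-05)) = 5.58035e-06.
Running total after k=1: 0.000509865.
k=2: B_{4}/(4)! × [f^{(3)}(22) − f^{(3)}(9)] = −1/720 × (-4.81086e-08 − (-2.50890e-05)) = -3.47790e-08.

S_2 ≈ 0.000509830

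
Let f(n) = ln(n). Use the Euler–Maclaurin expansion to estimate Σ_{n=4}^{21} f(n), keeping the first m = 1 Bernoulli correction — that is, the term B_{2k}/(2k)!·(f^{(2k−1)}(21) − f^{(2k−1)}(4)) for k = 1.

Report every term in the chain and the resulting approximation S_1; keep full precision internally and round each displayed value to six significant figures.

The integral term ∫_4^21 ln(x) dx = 41.3898.
Endpoint term: (f(4) + f(21))/2 = (1.38629 + 3.04452)/2 = 2.21541.
Running total after boundary: 43.6052.
Correction k=1: B_{2}/2! · (f^{(1)}(21) − f^{(1)}(4)) = 1/12 · (0.0476190 − 0.250000) = -0.0168651.

S_1 ≈ 43.5883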